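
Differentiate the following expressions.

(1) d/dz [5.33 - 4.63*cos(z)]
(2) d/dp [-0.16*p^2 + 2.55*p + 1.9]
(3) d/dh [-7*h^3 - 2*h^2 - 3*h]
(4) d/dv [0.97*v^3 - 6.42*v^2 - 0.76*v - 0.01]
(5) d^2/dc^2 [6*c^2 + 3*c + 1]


(1) = 4.63*sin(z)
(2) = 2.55 - 0.32*p
(3) = -21*h^2 - 4*h - 3
(4) = 2.91*v^2 - 12.84*v - 0.76
(5) = 12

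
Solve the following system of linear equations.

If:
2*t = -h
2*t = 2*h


Then:
h = 0
t = 0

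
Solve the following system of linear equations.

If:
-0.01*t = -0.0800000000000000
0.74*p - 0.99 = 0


Then:
p = 1.34
t = 8.00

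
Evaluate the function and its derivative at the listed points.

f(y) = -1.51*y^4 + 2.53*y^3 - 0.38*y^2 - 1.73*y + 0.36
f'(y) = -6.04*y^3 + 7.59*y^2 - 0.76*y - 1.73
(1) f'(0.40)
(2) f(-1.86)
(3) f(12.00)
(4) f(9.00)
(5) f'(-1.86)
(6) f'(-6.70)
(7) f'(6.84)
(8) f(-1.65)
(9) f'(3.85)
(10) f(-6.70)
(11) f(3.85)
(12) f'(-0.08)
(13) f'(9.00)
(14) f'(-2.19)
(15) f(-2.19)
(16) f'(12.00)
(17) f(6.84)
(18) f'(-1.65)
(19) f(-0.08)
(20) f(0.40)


(1) = -1.21
(2) = -32.09
(3) = -27014.64
(4) = -8108.73
(5) = 64.81
(6) = 2160.69
(7) = -1584.71
(8) = -20.38
(9) = -236.84
(10) = -3808.86
(11) = -199.31
(12) = -1.62
(13) = -3796.94
(14) = 99.78
(15) = -58.98
(16) = -9355.01
(17) = -2524.85
(18) = 47.32
(19) = 0.49
(20) = -0.27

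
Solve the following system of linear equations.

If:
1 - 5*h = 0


Then:
h = 1/5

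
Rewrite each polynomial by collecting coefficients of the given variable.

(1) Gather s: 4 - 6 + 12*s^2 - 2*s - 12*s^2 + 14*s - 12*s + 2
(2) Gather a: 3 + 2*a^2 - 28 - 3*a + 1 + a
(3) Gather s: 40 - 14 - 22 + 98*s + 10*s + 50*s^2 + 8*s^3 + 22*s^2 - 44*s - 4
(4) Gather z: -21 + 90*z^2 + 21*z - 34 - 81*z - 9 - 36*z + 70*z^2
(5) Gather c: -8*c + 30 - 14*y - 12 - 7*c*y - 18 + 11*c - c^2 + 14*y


(1) = 0
(2) = 2*a^2 - 2*a - 24
(3) = 8*s^3 + 72*s^2 + 64*s
(4) = 160*z^2 - 96*z - 64
(5) = -c^2 + c*(3 - 7*y)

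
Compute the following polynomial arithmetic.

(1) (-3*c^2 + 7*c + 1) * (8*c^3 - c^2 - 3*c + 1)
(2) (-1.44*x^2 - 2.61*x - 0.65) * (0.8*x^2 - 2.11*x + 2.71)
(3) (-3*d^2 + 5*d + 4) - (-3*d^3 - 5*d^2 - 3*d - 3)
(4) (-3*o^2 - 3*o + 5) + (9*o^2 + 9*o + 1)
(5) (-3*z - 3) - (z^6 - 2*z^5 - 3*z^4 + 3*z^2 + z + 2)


(1) = -24*c^5 + 59*c^4 + 10*c^3 - 25*c^2 + 4*c + 1
(2) = -1.152*x^4 + 0.9504*x^3 + 1.0847*x^2 - 5.7016*x - 1.7615
(3) = 3*d^3 + 2*d^2 + 8*d + 7
(4) = 6*o^2 + 6*o + 6
(5) = -z^6 + 2*z^5 + 3*z^4 - 3*z^2 - 4*z - 5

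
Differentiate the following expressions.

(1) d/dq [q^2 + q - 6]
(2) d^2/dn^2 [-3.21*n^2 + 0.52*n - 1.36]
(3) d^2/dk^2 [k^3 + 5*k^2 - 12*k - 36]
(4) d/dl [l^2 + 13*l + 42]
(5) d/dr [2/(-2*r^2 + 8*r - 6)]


(1) = 2*q + 1
(2) = -6.42000000000000
(3) = 6*k + 10
(4) = 2*l + 13
(5) = 2*(r - 2)/(r^2 - 4*r + 3)^2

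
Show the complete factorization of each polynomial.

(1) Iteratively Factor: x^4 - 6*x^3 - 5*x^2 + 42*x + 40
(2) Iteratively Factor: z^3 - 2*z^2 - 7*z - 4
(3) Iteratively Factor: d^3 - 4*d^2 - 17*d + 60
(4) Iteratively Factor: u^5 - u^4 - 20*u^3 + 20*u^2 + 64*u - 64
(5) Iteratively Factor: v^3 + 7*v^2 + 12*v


(1) = (x - 4)*(x^3 - 2*x^2 - 13*x - 10) = (x - 4)*(x + 2)*(x^2 - 4*x - 5) = (x - 4)*(x + 1)*(x + 2)*(x - 5)
(2) = (z + 1)*(z^2 - 3*z - 4) = (z - 4)*(z + 1)*(z + 1)
(3) = (d - 3)*(d^2 - d - 20) = (d - 5)*(d - 3)*(d + 4)
(4) = (u - 1)*(u^4 - 20*u^2 + 64) = (u - 4)*(u - 1)*(u^3 + 4*u^2 - 4*u - 16) = (u - 4)*(u - 2)*(u - 1)*(u^2 + 6*u + 8) = (u - 4)*(u - 2)*(u - 1)*(u + 2)*(u + 4)
(5) = (v + 4)*(v^2 + 3*v) = v*(v + 4)*(v + 3)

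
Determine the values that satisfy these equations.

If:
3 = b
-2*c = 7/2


Then:
b = 3
c = -7/4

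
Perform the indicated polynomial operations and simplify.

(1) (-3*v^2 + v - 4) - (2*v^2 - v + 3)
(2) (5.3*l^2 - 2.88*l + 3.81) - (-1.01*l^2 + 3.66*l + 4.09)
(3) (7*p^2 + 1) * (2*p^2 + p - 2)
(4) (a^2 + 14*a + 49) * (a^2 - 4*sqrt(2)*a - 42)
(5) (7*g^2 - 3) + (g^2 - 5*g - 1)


(1) = -5*v^2 + 2*v - 7
(2) = 6.31*l^2 - 6.54*l - 0.28
(3) = 14*p^4 + 7*p^3 - 12*p^2 + p - 2
(4) = a^4 - 4*sqrt(2)*a^3 + 14*a^3 - 56*sqrt(2)*a^2 + 7*a^2 - 588*a - 196*sqrt(2)*a - 2058
(5) = 8*g^2 - 5*g - 4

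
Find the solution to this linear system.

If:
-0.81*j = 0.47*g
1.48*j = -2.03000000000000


Then:
g = 2.36
j = -1.37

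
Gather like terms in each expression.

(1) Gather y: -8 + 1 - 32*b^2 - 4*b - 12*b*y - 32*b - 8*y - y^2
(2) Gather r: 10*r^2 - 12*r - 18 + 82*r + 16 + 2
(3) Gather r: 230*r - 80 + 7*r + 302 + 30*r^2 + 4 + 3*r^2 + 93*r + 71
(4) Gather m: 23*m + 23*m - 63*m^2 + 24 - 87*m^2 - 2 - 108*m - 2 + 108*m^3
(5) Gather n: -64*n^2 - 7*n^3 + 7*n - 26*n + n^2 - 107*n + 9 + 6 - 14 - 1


(1) = -32*b^2 - 36*b - y^2 + y*(-12*b - 8) - 7
(2) = 10*r^2 + 70*r
(3) = 33*r^2 + 330*r + 297
(4) = 108*m^3 - 150*m^2 - 62*m + 20
(5) = -7*n^3 - 63*n^2 - 126*n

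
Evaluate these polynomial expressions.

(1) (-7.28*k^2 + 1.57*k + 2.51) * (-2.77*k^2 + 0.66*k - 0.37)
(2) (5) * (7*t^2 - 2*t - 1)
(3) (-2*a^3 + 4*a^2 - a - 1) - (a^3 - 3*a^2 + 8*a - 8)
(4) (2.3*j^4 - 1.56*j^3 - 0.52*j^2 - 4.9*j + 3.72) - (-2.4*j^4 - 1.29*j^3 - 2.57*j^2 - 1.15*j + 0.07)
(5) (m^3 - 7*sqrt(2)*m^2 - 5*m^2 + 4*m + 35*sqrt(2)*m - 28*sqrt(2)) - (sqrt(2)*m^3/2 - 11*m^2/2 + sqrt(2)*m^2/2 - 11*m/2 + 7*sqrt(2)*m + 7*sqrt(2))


(1) = 20.1656*k^4 - 9.1537*k^3 - 3.2229*k^2 + 1.0757*k - 0.9287
(2) = 35*t^2 - 10*t - 5
(3) = -3*a^3 + 7*a^2 - 9*a + 7
(4) = 4.7*j^4 - 0.27*j^3 + 2.05*j^2 - 3.75*j + 3.65
(5) = -sqrt(2)*m^3/2 + m^3 - 15*sqrt(2)*m^2/2 + m^2/2 + 19*m/2 + 28*sqrt(2)*m - 35*sqrt(2)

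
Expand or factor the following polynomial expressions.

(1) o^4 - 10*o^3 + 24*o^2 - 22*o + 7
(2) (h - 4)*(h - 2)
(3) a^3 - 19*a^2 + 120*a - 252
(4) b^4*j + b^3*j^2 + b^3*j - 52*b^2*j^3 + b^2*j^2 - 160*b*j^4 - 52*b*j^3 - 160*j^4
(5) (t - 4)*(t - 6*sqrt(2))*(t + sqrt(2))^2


(1) = (o - 7)*(o - 1)^3
(2) = h^2 - 6*h + 8
(3) = (a - 7)*(a - 6)^2
(4) = (b - 8*j)*(b + 4*j)*(b + 5*j)*(b*j + j)
(5) = t^4 - 4*sqrt(2)*t^3 - 4*t^3 - 22*t^2 + 16*sqrt(2)*t^2 - 12*sqrt(2)*t + 88*t + 48*sqrt(2)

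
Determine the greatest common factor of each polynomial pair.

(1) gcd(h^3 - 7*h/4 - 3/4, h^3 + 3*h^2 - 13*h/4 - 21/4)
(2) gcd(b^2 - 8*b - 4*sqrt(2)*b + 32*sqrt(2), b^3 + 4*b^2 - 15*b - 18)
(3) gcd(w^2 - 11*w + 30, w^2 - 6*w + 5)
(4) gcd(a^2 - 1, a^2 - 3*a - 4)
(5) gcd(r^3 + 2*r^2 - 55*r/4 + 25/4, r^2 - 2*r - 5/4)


(1) = h^2 - h/2 - 3/2
(2) = 1
(3) = w - 5
(4) = a + 1
(5) = r - 5/2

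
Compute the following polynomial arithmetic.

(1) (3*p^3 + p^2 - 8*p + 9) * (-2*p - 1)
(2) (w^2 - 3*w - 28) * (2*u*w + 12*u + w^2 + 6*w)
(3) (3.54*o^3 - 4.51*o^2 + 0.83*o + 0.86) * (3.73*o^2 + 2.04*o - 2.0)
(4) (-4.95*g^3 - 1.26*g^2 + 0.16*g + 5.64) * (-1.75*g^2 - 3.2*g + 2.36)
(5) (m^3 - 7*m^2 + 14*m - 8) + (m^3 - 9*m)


(1) = -6*p^4 - 5*p^3 + 15*p^2 - 10*p - 9
(2) = 2*u*w^3 + 6*u*w^2 - 92*u*w - 336*u + w^4 + 3*w^3 - 46*w^2 - 168*w
(3) = 13.2042*o^5 - 9.6007*o^4 - 13.1845*o^3 + 13.921*o^2 + 0.0944*o - 1.72
(4) = 8.6625*g^5 + 18.045*g^4 - 7.93*g^3 - 13.3556*g^2 - 17.6704*g + 13.3104
(5) = 2*m^3 - 7*m^2 + 5*m - 8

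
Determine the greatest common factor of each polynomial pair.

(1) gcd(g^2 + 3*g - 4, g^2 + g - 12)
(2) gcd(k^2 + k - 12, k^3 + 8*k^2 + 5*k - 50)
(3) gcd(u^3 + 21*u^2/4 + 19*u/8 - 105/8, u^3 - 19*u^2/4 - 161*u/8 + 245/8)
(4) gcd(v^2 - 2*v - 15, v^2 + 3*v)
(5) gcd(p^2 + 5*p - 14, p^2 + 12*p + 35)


(1) = g + 4
(2) = 1
(3) = u^2 + 9*u/4 - 35/8
(4) = v + 3
(5) = p + 7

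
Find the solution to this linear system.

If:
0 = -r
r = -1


Then:
No Solution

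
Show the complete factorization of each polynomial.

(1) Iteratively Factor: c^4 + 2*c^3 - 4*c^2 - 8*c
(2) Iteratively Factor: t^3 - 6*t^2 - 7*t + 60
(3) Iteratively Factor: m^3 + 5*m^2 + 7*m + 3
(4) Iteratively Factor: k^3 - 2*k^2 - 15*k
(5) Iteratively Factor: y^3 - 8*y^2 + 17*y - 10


(1) = (c + 2)*(c^3 - 4*c) = c*(c + 2)*(c^2 - 4) = c*(c + 2)^2*(c - 2)
(2) = (t + 3)*(t^2 - 9*t + 20) = (t - 4)*(t + 3)*(t - 5)
(3) = (m + 3)*(m^2 + 2*m + 1) = (m + 1)*(m + 3)*(m + 1)
(4) = (k - 5)*(k^2 + 3*k) = k*(k - 5)*(k + 3)
(5) = (y - 1)*(y^2 - 7*y + 10) = (y - 2)*(y - 1)*(y - 5)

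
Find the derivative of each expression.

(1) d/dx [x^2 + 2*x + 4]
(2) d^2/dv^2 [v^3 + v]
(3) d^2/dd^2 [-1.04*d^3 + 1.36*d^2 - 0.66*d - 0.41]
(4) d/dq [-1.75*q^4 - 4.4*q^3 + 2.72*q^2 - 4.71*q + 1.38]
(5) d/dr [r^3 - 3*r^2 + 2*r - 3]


(1) = 2*x + 2
(2) = 6*v
(3) = 2.72 - 6.24*d
(4) = -7.0*q^3 - 13.2*q^2 + 5.44*q - 4.71
(5) = 3*r^2 - 6*r + 2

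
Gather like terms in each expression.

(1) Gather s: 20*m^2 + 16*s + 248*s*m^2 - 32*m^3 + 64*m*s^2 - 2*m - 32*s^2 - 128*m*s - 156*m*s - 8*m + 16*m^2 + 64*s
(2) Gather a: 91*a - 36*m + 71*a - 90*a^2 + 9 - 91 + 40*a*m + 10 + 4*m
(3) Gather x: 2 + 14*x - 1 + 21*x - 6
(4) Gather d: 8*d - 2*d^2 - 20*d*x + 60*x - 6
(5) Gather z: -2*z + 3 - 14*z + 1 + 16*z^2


(1) = -32*m^3 + 36*m^2 - 10*m + s^2*(64*m - 32) + s*(248*m^2 - 284*m + 80)
(2) = -90*a^2 + a*(40*m + 162) - 32*m - 72
(3) = 35*x - 5
(4) = -2*d^2 + d*(8 - 20*x) + 60*x - 6
(5) = 16*z^2 - 16*z + 4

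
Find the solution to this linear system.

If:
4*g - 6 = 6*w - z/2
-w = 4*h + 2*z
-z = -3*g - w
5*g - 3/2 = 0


Then:
g = 3/10
h = 63/440
w = -87/110
z = 6/55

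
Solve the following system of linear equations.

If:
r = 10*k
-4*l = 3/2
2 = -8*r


Then:
k = -1/40
l = -3/8
r = -1/4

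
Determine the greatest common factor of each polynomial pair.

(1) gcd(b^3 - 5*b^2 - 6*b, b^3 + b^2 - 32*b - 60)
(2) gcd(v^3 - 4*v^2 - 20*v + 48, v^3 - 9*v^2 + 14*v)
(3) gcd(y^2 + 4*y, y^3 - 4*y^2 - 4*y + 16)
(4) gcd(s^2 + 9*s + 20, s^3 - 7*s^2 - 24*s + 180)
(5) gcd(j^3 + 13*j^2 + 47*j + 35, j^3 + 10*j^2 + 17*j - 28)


(1) = b - 6
(2) = gcd((v - 6)*(v - 2)*(v + 4), v*(v - 7)*(v - 2)) = v - 2
(3) = 1
(4) = s + 5
(5) = gcd((j + 1)*(j + 5)*(j + 7), (j - 1)*(j + 4)*(j + 7)) = j + 7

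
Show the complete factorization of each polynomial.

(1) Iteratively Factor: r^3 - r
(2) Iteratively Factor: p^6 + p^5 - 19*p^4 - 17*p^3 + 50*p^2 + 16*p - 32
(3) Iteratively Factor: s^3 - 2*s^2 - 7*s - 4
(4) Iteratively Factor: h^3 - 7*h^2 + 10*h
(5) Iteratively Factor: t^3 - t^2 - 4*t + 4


(1) = (r - 1)*(r^2 + r) = (r - 1)*(r + 1)*(r)
(2) = (p + 4)*(p^5 - 3*p^4 - 7*p^3 + 11*p^2 + 6*p - 8) = (p + 2)*(p + 4)*(p^4 - 5*p^3 + 3*p^2 + 5*p - 4) = (p - 1)*(p + 2)*(p + 4)*(p^3 - 4*p^2 - p + 4) = (p - 4)*(p - 1)*(p + 2)*(p + 4)*(p^2 - 1) = (p - 4)*(p - 1)^2*(p + 2)*(p + 4)*(p + 1)
(3) = (s + 1)*(s^2 - 3*s - 4) = (s - 4)*(s + 1)*(s + 1)
(4) = (h - 2)*(h^2 - 5*h) = h*(h - 2)*(h - 5)
(5) = (t + 2)*(t^2 - 3*t + 2) = (t - 1)*(t + 2)*(t - 2)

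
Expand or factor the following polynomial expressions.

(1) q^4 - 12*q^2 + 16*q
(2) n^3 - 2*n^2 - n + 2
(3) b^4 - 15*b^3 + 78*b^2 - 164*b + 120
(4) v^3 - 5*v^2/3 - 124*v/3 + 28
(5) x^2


(1) = q*(q - 2)^2*(q + 4)
(2) = (n - 2)*(n - 1)*(n + 1)
(3) = (b - 6)*(b - 5)*(b - 2)^2
(4) = (v - 7)*(v - 2/3)*(v + 6)
(5) = x^2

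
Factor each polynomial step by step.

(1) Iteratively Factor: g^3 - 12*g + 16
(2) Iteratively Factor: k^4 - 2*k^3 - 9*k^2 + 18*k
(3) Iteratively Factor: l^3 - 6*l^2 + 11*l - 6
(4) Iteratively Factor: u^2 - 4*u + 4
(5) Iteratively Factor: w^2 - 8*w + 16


(1) = (g - 2)*(g^2 + 2*g - 8) = (g - 2)^2*(g + 4)
(2) = (k + 3)*(k^3 - 5*k^2 + 6*k) = (k - 2)*(k + 3)*(k^2 - 3*k) = (k - 3)*(k - 2)*(k + 3)*(k)
(3) = (l - 3)*(l^2 - 3*l + 2) = (l - 3)*(l - 1)*(l - 2)
(4) = (u - 2)*(u - 2)
(5) = (w - 4)*(w - 4)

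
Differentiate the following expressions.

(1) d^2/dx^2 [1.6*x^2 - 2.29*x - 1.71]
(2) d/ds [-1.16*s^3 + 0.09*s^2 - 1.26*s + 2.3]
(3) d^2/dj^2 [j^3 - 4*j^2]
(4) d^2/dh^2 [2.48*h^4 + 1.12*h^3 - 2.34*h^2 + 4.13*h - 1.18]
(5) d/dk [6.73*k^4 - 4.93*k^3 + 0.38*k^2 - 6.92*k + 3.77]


(1) = 3.20000000000000
(2) = -3.48*s^2 + 0.18*s - 1.26
(3) = 6*j - 8
(4) = 29.76*h^2 + 6.72*h - 4.68
(5) = 26.92*k^3 - 14.79*k^2 + 0.76*k - 6.92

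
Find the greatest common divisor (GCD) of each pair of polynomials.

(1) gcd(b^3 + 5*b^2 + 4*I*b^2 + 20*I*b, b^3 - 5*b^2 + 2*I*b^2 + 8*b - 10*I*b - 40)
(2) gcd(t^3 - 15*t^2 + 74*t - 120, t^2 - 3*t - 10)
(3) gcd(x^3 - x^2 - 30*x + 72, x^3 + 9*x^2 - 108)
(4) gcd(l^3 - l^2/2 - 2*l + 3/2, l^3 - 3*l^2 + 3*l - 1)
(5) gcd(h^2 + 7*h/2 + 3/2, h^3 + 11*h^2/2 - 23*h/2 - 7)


(1) = gcd(b*(b + 5)*(b + 4*I), (b - 5)*(b - 2*I)*(b + 4*I)) = b + 4*I
(2) = gcd((t - 6)*(t - 5)*(t - 4), (t - 5)*(t + 2)) = t - 5
(3) = x^2 + 3*x - 18
(4) = gcd((l - 1)^2*(l + 3/2), (l - 1)^3) = l^2 - 2*l + 1
(5) = gcd((h + 1/2)*(h + 3), (h - 2)*(h + 1/2)*(h + 7)) = h + 1/2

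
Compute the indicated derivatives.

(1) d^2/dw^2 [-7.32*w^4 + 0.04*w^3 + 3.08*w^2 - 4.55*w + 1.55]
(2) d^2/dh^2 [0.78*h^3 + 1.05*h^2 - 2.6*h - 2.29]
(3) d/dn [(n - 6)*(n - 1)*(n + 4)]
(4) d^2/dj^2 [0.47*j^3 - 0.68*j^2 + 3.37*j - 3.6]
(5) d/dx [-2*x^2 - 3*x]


(1) = -87.84*w^2 + 0.24*w + 6.16
(2) = 4.68*h + 2.1
(3) = 3*n^2 - 6*n - 22
(4) = 2.82*j - 1.36
(5) = -4*x - 3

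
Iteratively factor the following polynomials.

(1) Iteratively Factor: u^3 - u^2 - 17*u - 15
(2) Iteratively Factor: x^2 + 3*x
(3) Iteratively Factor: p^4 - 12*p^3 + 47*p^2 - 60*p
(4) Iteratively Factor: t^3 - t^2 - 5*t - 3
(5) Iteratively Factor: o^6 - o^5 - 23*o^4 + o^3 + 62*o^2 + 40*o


(1) = (u + 1)*(u^2 - 2*u - 15) = (u + 1)*(u + 3)*(u - 5)
(2) = (x)*(x + 3)
(3) = (p - 5)*(p^3 - 7*p^2 + 12*p) = (p - 5)*(p - 4)*(p^2 - 3*p) = (p - 5)*(p - 4)*(p - 3)*(p)
(4) = (t + 1)*(t^2 - 2*t - 3) = (t + 1)^2*(t - 3)
(5) = (o + 1)*(o^5 - 2*o^4 - 21*o^3 + 22*o^2 + 40*o) = (o + 1)^2*(o^4 - 3*o^3 - 18*o^2 + 40*o) = (o + 1)^2*(o + 4)*(o^3 - 7*o^2 + 10*o) = (o - 5)*(o + 1)^2*(o + 4)*(o^2 - 2*o) = (o - 5)*(o - 2)*(o + 1)^2*(o + 4)*(o)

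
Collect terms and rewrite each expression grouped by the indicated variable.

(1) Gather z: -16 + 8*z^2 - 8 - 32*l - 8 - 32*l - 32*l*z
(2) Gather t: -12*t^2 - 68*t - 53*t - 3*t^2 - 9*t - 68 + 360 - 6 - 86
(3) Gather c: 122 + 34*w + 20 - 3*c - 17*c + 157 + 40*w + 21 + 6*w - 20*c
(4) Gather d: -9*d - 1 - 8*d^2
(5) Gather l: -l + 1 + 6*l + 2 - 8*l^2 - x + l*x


(1) = -32*l*z - 64*l + 8*z^2 - 32
(2) = -15*t^2 - 130*t + 200
(3) = -40*c + 80*w + 320
(4) = -8*d^2 - 9*d - 1
(5) = -8*l^2 + l*(x + 5) - x + 3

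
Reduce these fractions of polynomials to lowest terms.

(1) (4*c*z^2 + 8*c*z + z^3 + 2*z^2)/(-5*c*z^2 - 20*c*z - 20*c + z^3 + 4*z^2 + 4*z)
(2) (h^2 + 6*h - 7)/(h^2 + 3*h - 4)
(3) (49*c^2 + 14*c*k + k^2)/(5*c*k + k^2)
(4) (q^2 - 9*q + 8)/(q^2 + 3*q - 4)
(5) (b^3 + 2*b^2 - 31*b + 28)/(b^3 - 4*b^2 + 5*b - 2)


(1) = (4*c*z + z^2)/(-5*c*z - 10*c + z^2 + 2*z)
(2) = (h + 7)/(h + 4)
(3) = (49*c^2 + 14*c*k + k^2)/(5*c*k + k^2)
(4) = (q - 8)/(q + 4)
(5) = (b^2 + 3*b - 28)/(b^2 - 3*b + 2)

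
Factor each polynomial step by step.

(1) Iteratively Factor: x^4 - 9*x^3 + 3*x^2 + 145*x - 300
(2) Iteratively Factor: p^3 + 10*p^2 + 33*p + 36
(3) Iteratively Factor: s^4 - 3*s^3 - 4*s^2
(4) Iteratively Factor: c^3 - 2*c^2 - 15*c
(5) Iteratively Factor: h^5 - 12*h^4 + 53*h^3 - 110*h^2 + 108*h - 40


(1) = (x + 4)*(x^3 - 13*x^2 + 55*x - 75) = (x - 3)*(x + 4)*(x^2 - 10*x + 25) = (x - 5)*(x - 3)*(x + 4)*(x - 5)
(2) = (p + 3)*(p^2 + 7*p + 12) = (p + 3)*(p + 4)*(p + 3)
(3) = (s - 4)*(s^3 + s^2) = s*(s - 4)*(s^2 + s) = s*(s - 4)*(s + 1)*(s)
(4) = (c)*(c^2 - 2*c - 15) = c*(c - 5)*(c + 3)
(5) = (h - 1)*(h^4 - 11*h^3 + 42*h^2 - 68*h + 40) = (h - 2)*(h - 1)*(h^3 - 9*h^2 + 24*h - 20) = (h - 2)^2*(h - 1)*(h^2 - 7*h + 10) = (h - 2)^3*(h - 1)*(h - 5)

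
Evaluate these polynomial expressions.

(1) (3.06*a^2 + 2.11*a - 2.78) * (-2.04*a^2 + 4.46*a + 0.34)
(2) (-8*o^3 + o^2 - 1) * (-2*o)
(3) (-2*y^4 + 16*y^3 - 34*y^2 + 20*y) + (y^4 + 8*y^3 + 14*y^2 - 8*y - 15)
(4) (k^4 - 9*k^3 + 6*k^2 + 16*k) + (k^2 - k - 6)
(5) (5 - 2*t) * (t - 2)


(1) = -6.2424*a^4 + 9.3432*a^3 + 16.1222*a^2 - 11.6814*a - 0.9452
(2) = 16*o^4 - 2*o^3 + 2*o
(3) = -y^4 + 24*y^3 - 20*y^2 + 12*y - 15
(4) = k^4 - 9*k^3 + 7*k^2 + 15*k - 6
(5) = -2*t^2 + 9*t - 10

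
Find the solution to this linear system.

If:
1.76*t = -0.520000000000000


Then:
t = -0.30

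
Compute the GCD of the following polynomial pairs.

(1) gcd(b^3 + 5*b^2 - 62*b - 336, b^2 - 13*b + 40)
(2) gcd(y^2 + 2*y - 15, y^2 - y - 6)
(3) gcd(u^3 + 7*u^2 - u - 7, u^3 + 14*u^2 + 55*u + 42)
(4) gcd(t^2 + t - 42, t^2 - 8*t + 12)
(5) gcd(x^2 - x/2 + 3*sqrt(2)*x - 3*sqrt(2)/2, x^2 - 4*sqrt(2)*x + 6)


(1) = b - 8
(2) = y - 3
(3) = gcd((u - 1)*(u + 1)*(u + 7), (u + 1)*(u + 6)*(u + 7)) = u^2 + 8*u + 7
(4) = gcd((t - 6)*(t + 7), (t - 6)*(t - 2)) = t - 6
(5) = 1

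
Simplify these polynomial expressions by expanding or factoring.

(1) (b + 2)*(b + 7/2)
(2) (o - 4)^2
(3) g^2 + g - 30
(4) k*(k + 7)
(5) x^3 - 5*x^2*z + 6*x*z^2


(1) = b^2 + 11*b/2 + 7
(2) = o^2 - 8*o + 16
(3) = (g - 5)*(g + 6)
(4) = k^2 + 7*k
(5) = x*(x - 3*z)*(x - 2*z)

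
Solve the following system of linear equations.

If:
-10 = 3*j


Then:
j = -10/3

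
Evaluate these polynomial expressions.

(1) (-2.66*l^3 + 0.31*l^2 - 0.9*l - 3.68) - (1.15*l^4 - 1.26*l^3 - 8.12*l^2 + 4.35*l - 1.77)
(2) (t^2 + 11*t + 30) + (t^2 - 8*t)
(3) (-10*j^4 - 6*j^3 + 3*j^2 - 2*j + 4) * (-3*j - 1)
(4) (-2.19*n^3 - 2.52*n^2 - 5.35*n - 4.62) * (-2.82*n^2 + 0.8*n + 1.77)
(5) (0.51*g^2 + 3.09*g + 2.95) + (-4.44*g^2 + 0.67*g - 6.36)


(1) = -1.15*l^4 - 1.4*l^3 + 8.43*l^2 - 5.25*l - 1.91
(2) = 2*t^2 + 3*t + 30
(3) = 30*j^5 + 28*j^4 - 3*j^3 + 3*j^2 - 10*j - 4
(4) = 6.1758*n^5 + 5.3544*n^4 + 9.1947*n^3 + 4.288*n^2 - 13.1655*n - 8.1774
(5) = -3.93*g^2 + 3.76*g - 3.41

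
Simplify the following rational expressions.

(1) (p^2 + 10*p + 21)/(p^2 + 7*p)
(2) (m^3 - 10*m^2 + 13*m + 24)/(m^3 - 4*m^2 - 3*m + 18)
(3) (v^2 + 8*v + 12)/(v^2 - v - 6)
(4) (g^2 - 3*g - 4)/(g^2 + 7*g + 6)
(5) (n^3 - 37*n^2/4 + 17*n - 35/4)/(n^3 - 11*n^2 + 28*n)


(1) = (p + 3)/p
(2) = (m^2 - 7*m - 8)/(m^2 - m - 6)
(3) = (v + 6)/(v - 3)
(4) = (g - 4)/(g + 6)
(5) = (4*n^2 - 9*n + 5)/(4*n^2 - 16*n)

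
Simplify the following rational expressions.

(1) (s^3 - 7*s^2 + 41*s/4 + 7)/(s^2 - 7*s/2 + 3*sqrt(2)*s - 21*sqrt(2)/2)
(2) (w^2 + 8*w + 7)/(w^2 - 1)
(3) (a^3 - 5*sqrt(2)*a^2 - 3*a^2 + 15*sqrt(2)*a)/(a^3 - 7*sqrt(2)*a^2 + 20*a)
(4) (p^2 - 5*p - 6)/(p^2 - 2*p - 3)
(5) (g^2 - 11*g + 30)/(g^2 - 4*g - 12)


(1) = (8*s^2 - 28*s - 16)/(8*s + 24*sqrt(2))
(2) = (w + 7)/(w - 1)
(3) = (a - 3)/(a - 2*sqrt(2))
(4) = (p - 6)/(p - 3)
(5) = (g - 5)/(g + 2)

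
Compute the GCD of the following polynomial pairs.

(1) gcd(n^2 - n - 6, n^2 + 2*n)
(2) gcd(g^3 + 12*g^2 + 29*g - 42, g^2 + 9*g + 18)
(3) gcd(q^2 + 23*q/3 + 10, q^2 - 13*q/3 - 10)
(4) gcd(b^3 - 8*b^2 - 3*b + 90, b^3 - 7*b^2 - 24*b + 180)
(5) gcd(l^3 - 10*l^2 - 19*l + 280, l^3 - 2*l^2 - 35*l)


(1) = n + 2
(2) = g + 6
(3) = q + 5/3
(4) = b - 6
(5) = gcd((l - 8)*(l - 7)*(l + 5), l*(l - 7)*(l + 5)) = l^2 - 2*l - 35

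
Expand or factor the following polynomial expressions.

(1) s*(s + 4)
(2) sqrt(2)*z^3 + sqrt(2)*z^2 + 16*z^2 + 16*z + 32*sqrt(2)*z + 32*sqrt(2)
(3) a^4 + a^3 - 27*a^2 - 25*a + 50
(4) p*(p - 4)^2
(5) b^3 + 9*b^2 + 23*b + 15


(1) = s^2 + 4*s
(2) = (z + 4*sqrt(2))^2*(sqrt(2)*z + sqrt(2))
(3) = (a - 5)*(a - 1)*(a + 2)*(a + 5)
(4) = p^3 - 8*p^2 + 16*p
(5) = (b + 1)*(b + 3)*(b + 5)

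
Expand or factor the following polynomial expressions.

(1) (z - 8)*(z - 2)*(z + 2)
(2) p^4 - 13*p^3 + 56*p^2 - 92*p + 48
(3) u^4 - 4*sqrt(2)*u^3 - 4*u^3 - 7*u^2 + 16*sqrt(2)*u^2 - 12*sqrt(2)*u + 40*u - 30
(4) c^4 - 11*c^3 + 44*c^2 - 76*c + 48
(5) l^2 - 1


(1) = z^3 - 8*z^2 - 4*z + 32
(2) = (p - 6)*(p - 4)*(p - 2)*(p - 1)
(3) = (u - 3)*(u - 1)*(u - 5*sqrt(2))*(u + sqrt(2))
(4) = (c - 4)*(c - 3)*(c - 2)^2
(5) = (l - 1)*(l + 1)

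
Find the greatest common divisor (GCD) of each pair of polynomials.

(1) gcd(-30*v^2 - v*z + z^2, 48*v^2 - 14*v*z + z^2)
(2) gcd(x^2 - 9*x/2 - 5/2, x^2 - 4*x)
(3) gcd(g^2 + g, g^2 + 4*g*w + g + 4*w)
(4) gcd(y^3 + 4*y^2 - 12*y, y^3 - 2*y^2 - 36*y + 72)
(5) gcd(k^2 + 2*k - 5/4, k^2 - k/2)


(1) = gcd((-6*v + z)*(5*v + z), (-8*v + z)*(-6*v + z)) = -6*v + z
(2) = 1
(3) = g + 1
(4) = y^2 + 4*y - 12
(5) = gcd((k - 1/2)*(k + 5/2), k*(k - 1/2)) = k - 1/2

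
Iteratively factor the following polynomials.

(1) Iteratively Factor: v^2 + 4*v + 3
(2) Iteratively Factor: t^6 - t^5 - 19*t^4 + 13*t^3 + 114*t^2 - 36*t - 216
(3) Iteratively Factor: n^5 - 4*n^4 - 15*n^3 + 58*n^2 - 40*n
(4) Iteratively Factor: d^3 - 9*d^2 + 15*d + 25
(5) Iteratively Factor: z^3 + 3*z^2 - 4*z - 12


(1) = (v + 3)*(v + 1)
(2) = (t - 3)*(t^5 + 2*t^4 - 13*t^3 - 26*t^2 + 36*t + 72) = (t - 3)*(t - 2)*(t^4 + 4*t^3 - 5*t^2 - 36*t - 36) = (t - 3)^2*(t - 2)*(t^3 + 7*t^2 + 16*t + 12) = (t - 3)^2*(t - 2)*(t + 2)*(t^2 + 5*t + 6) = (t - 3)^2*(t - 2)*(t + 2)^2*(t + 3)
(3) = (n - 2)*(n^4 - 2*n^3 - 19*n^2 + 20*n) = n*(n - 2)*(n^3 - 2*n^2 - 19*n + 20) = n*(n - 2)*(n + 4)*(n^2 - 6*n + 5) = n*(n - 2)*(n - 1)*(n + 4)*(n - 5)
(4) = (d + 1)*(d^2 - 10*d + 25) = (d - 5)*(d + 1)*(d - 5)
(5) = (z + 3)*(z^2 - 4) = (z - 2)*(z + 3)*(z + 2)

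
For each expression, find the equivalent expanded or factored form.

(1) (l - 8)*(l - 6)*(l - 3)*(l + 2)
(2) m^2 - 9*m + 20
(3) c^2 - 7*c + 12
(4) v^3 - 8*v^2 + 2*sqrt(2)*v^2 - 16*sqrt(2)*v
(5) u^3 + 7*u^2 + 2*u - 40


(1) = l^4 - 15*l^3 + 56*l^2 + 36*l - 288
(2) = (m - 5)*(m - 4)
(3) = (c - 4)*(c - 3)
(4) = v*(v - 8)*(v + 2*sqrt(2))
(5) = (u - 2)*(u + 4)*(u + 5)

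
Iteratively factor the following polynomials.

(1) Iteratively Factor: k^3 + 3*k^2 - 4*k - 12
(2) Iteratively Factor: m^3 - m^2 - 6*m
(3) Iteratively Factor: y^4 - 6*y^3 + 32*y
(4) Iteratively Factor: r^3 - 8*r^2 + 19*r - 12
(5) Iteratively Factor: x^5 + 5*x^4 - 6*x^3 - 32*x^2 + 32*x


(1) = (k - 2)*(k^2 + 5*k + 6) = (k - 2)*(k + 2)*(k + 3)
(2) = (m)*(m^2 - m - 6) = m*(m + 2)*(m - 3)
(3) = (y + 2)*(y^3 - 8*y^2 + 16*y) = y*(y + 2)*(y^2 - 8*y + 16) = y*(y - 4)*(y + 2)*(y - 4)
(4) = (r - 3)*(r^2 - 5*r + 4) = (r - 3)*(r - 1)*(r - 4)
(5) = (x + 4)*(x^4 + x^3 - 10*x^2 + 8*x) = (x - 1)*(x + 4)*(x^3 + 2*x^2 - 8*x) = x*(x - 1)*(x + 4)*(x^2 + 2*x - 8) = x*(x - 1)*(x + 4)^2*(x - 2)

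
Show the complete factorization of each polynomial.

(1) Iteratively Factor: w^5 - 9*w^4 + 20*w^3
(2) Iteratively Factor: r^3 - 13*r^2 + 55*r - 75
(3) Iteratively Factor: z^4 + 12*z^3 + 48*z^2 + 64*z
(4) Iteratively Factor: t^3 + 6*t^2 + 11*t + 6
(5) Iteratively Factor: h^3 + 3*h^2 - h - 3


(1) = (w)*(w^4 - 9*w^3 + 20*w^2) = w*(w - 4)*(w^3 - 5*w^2) = w^2*(w - 4)*(w^2 - 5*w) = w^2*(w - 5)*(w - 4)*(w)
(2) = (r - 5)*(r^2 - 8*r + 15) = (r - 5)*(r - 3)*(r - 5)
(3) = (z)*(z^3 + 12*z^2 + 48*z + 64) = z*(z + 4)*(z^2 + 8*z + 16) = z*(z + 4)^2*(z + 4)
(4) = (t + 1)*(t^2 + 5*t + 6) = (t + 1)*(t + 2)*(t + 3)
(5) = (h - 1)*(h^2 + 4*h + 3) = (h - 1)*(h + 1)*(h + 3)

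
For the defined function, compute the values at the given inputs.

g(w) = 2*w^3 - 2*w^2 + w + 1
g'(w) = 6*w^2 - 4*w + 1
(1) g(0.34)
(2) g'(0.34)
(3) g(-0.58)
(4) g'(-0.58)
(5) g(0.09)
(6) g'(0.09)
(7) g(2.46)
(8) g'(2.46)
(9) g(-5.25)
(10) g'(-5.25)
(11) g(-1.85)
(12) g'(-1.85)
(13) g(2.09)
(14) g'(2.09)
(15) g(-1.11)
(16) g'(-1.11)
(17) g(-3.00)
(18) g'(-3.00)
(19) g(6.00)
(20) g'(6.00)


(1) = 1.19
(2) = 0.33
(3) = -0.64
(4) = 5.34
(5) = 1.08
(6) = 0.69
(7) = 21.13
(8) = 27.47
(9) = -348.78
(10) = 187.38
(11) = -20.36
(12) = 28.94
(13) = 12.61
(14) = 18.85
(15) = -5.31
(16) = 12.83
(17) = -74.00
(18) = 67.00
(19) = 367.00
(20) = 193.00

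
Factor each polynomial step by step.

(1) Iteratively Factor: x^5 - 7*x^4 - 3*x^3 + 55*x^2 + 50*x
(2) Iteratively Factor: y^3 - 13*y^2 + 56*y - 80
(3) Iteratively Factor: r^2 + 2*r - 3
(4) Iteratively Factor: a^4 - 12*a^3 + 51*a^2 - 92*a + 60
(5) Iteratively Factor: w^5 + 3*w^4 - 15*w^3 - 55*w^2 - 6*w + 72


(1) = (x - 5)*(x^4 - 2*x^3 - 13*x^2 - 10*x) = x*(x - 5)*(x^3 - 2*x^2 - 13*x - 10) = x*(x - 5)*(x + 2)*(x^2 - 4*x - 5) = x*(x - 5)^2*(x + 2)*(x + 1)
(2) = (y - 4)*(y^2 - 9*y + 20) = (y - 5)*(y - 4)*(y - 4)
(3) = (r + 3)*(r - 1)
(4) = (a - 2)*(a^3 - 10*a^2 + 31*a - 30) = (a - 2)^2*(a^2 - 8*a + 15) = (a - 3)*(a - 2)^2*(a - 5)
(5) = (w + 2)*(w^4 + w^3 - 17*w^2 - 21*w + 36) = (w + 2)*(w + 3)*(w^3 - 2*w^2 - 11*w + 12) = (w - 4)*(w + 2)*(w + 3)*(w^2 + 2*w - 3) = (w - 4)*(w - 1)*(w + 2)*(w + 3)*(w + 3)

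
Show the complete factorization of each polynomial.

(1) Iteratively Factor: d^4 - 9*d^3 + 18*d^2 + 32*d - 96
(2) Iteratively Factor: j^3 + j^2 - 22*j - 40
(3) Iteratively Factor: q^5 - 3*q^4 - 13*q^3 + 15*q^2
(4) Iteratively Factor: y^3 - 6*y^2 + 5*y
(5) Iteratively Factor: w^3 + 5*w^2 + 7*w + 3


(1) = (d - 3)*(d^3 - 6*d^2 + 32) = (d - 3)*(d + 2)*(d^2 - 8*d + 16) = (d - 4)*(d - 3)*(d + 2)*(d - 4)
(2) = (j + 2)*(j^2 - j - 20) = (j - 5)*(j + 2)*(j + 4)
(3) = (q - 5)*(q^4 + 2*q^3 - 3*q^2) = (q - 5)*(q - 1)*(q^3 + 3*q^2) = q*(q - 5)*(q - 1)*(q^2 + 3*q) = q*(q - 5)*(q - 1)*(q + 3)*(q)
(4) = (y - 5)*(y^2 - y) = y*(y - 5)*(y - 1)
(5) = (w + 1)*(w^2 + 4*w + 3) = (w + 1)^2*(w + 3)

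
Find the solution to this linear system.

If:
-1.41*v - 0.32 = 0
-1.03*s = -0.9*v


Then:
s = -0.20
v = -0.23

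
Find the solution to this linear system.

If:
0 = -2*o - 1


Then:
o = -1/2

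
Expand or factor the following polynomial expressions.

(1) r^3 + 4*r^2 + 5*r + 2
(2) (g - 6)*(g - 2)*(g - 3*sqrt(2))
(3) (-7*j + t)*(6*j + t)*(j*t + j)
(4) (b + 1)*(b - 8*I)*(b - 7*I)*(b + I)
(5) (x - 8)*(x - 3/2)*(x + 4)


(1) = (r + 1)^2*(r + 2)
(2) = g^3 - 8*g^2 - 3*sqrt(2)*g^2 + 12*g + 24*sqrt(2)*g - 36*sqrt(2)
(3) = -42*j^3*t - 42*j^3 - j^2*t^2 - j^2*t + j*t^3 + j*t^2
(4) = b^4 + b^3 - 14*I*b^3 - 41*b^2 - 14*I*b^2 - 41*b - 56*I*b - 56*I
(5) = x^3 - 11*x^2/2 - 26*x + 48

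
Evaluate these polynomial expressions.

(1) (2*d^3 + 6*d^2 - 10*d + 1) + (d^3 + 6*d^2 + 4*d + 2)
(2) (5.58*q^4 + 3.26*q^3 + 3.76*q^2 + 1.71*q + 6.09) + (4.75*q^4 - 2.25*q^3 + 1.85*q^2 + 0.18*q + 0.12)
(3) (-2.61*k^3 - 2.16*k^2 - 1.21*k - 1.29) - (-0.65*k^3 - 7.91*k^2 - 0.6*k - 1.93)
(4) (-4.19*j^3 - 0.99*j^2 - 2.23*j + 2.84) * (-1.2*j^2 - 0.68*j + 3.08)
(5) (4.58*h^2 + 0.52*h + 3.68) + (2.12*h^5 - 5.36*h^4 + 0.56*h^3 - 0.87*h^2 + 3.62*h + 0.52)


(1) = 3*d^3 + 12*d^2 - 6*d + 3
(2) = 10.33*q^4 + 1.01*q^3 + 5.61*q^2 + 1.89*q + 6.21
(3) = -1.96*k^3 + 5.75*k^2 - 0.61*k + 0.64
(4) = 5.028*j^5 + 4.0372*j^4 - 9.556*j^3 - 4.9408*j^2 - 8.7996*j + 8.7472
(5) = 2.12*h^5 - 5.36*h^4 + 0.56*h^3 + 3.71*h^2 + 4.14*h + 4.2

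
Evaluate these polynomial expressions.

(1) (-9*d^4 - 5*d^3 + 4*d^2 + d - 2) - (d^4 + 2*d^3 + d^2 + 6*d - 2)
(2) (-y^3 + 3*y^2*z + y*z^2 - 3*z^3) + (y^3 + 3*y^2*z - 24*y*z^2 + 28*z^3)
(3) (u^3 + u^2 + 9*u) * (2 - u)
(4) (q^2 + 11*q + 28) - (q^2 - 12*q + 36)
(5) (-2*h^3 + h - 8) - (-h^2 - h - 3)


(1) = -10*d^4 - 7*d^3 + 3*d^2 - 5*d
(2) = 6*y^2*z - 23*y*z^2 + 25*z^3
(3) = -u^4 + u^3 - 7*u^2 + 18*u
(4) = 23*q - 8
(5) = -2*h^3 + h^2 + 2*h - 5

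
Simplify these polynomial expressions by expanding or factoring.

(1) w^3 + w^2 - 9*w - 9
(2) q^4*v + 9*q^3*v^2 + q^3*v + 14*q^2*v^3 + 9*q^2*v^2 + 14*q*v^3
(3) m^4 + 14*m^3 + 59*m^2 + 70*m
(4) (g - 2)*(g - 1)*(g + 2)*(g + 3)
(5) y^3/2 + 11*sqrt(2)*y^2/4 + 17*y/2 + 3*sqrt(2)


(1) = (w - 3)*(w + 1)*(w + 3)
(2) = q*(q + 2*v)*(q + 7*v)*(q*v + v)
(3) = m*(m + 2)*(m + 5)*(m + 7)
(4) = g^4 + 2*g^3 - 7*g^2 - 8*g + 12
(5) = (y/2 + sqrt(2))*(y + sqrt(2)/2)*(y + 3*sqrt(2))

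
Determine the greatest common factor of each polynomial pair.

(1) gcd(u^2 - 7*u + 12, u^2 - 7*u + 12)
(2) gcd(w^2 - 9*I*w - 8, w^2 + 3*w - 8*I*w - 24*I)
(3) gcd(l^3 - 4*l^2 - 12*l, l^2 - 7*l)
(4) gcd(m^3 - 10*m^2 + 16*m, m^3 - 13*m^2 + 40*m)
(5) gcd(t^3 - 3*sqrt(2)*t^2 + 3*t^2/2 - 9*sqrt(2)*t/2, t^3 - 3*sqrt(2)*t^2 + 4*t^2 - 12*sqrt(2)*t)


(1) = u^2 - 7*u + 12
(2) = gcd((w - 8*I)*(w - I), (w + 3)*(w - 8*I)) = w - 8*I
(3) = gcd(l*(l - 6)*(l + 2), l*(l - 7)) = l
(4) = gcd(m*(m - 8)*(m - 2), m*(m - 8)*(m - 5)) = m^2 - 8*m
(5) = gcd(t*(t + 3/2)*(t - 3*sqrt(2)), t*(t + 4)*(t - 3*sqrt(2))) = t^2 - 3*sqrt(2)*t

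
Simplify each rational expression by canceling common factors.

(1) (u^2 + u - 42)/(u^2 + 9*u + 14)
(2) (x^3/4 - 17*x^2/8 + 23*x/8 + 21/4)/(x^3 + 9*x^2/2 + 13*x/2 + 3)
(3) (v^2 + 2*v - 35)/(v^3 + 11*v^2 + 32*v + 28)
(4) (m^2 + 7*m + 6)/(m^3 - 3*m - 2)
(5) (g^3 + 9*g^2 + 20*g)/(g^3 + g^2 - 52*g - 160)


(1) = (u - 6)/(u + 2)
(2) = (2*x^2 - 19*x + 42)/(8*x^2 + 28*x + 24)
(3) = (v - 5)/(v^2 + 4*v + 4)
(4) = (m + 6)/(m^2 - m - 2)
(5) = g/(g - 8)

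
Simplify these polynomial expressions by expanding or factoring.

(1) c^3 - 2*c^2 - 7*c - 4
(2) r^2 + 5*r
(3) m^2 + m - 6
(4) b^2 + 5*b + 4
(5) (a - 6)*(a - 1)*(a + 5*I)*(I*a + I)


(1) = (c - 4)*(c + 1)^2
(2) = r*(r + 5)
(3) = (m - 2)*(m + 3)
(4) = (b + 1)*(b + 4)
(5) = I*a^4 - 5*a^3 - 6*I*a^3 + 30*a^2 - I*a^2 + 5*a + 6*I*a - 30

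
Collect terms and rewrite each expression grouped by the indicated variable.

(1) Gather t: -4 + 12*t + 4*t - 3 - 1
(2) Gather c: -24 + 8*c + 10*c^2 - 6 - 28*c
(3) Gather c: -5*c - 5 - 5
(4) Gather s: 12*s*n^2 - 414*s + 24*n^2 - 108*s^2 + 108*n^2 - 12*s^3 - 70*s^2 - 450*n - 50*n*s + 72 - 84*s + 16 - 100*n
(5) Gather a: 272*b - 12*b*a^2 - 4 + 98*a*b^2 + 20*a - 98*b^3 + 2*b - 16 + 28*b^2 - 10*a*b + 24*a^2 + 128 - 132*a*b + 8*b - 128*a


(1) = 16*t - 8
(2) = 10*c^2 - 20*c - 30
(3) = -5*c - 10
(4) = 132*n^2 - 550*n - 12*s^3 - 178*s^2 + s*(12*n^2 - 50*n - 498) + 88
(5) = a^2*(24 - 12*b) + a*(98*b^2 - 142*b - 108) - 98*b^3 + 28*b^2 + 282*b + 108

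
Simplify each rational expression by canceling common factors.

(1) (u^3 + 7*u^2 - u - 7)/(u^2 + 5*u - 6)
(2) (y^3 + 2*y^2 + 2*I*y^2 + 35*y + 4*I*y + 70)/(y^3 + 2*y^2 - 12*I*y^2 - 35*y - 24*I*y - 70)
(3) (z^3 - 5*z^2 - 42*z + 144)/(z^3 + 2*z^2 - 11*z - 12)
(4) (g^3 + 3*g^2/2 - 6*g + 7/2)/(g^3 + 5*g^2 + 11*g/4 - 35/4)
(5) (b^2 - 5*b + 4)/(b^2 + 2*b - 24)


(1) = (u^2 + 8*u + 7)/(u + 6)
(2) = (y + 7*I)/(y - 7*I)
(3) = (z^2 - 2*z - 48)/(z^2 + 5*z + 4)
(4) = (2*g - 2)/(2*g + 5)
(5) = (b - 1)/(b + 6)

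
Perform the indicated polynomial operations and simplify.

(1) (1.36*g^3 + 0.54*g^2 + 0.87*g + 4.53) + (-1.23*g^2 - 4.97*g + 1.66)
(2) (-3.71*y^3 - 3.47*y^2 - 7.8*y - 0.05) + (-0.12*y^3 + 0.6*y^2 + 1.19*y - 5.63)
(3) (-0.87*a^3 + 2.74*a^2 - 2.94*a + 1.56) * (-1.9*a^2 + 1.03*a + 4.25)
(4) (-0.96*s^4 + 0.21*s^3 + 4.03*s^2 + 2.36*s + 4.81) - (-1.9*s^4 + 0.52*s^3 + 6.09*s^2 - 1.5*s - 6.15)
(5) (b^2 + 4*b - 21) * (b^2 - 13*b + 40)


(1) = 1.36*g^3 - 0.69*g^2 - 4.1*g + 6.19
(2) = -3.83*y^3 - 2.87*y^2 - 6.61*y - 5.68
(3) = 1.653*a^5 - 6.1021*a^4 + 4.7107*a^3 + 5.6528*a^2 - 10.8882*a + 6.63
(4) = 0.94*s^4 - 0.31*s^3 - 2.06*s^2 + 3.86*s + 10.96
(5) = b^4 - 9*b^3 - 33*b^2 + 433*b - 840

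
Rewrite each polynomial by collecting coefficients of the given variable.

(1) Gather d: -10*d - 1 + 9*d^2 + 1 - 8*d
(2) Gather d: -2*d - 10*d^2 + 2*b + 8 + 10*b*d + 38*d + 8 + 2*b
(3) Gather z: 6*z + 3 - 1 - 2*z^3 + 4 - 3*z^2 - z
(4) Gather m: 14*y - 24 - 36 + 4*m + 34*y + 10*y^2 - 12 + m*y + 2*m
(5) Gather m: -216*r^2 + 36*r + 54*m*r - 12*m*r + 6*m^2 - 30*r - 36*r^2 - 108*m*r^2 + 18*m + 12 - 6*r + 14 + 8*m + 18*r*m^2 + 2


(1) = 9*d^2 - 18*d
(2) = 4*b - 10*d^2 + d*(10*b + 36) + 16
(3) = -2*z^3 - 3*z^2 + 5*z + 6
(4) = m*(y + 6) + 10*y^2 + 48*y - 72
(5) = m^2*(18*r + 6) + m*(-108*r^2 + 42*r + 26) - 252*r^2 + 28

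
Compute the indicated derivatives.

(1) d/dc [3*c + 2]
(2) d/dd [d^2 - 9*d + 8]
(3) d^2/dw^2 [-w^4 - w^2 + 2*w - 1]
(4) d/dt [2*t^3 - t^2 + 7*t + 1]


(1) = 3
(2) = 2*d - 9
(3) = -12*w^2 - 2
(4) = 6*t^2 - 2*t + 7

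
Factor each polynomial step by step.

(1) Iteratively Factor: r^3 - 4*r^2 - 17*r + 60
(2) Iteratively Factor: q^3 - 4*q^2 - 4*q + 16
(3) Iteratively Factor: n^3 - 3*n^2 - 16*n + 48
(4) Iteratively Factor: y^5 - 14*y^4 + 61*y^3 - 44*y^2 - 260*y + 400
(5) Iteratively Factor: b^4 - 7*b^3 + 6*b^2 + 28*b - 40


(1) = (r - 5)*(r^2 + r - 12) = (r - 5)*(r + 4)*(r - 3)
(2) = (q - 4)*(q^2 - 4) = (q - 4)*(q + 2)*(q - 2)
(3) = (n - 3)*(n^2 - 16) = (n - 3)*(n + 4)*(n - 4)
(4) = (y - 5)*(y^4 - 9*y^3 + 16*y^2 + 36*y - 80) = (y - 5)*(y - 2)*(y^3 - 7*y^2 + 2*y + 40) = (y - 5)^2*(y - 2)*(y^2 - 2*y - 8) = (y - 5)^2*(y - 2)*(y + 2)*(y - 4)
(5) = (b - 5)*(b^3 - 2*b^2 - 4*b + 8) = (b - 5)*(b + 2)*(b^2 - 4*b + 4) = (b - 5)*(b - 2)*(b + 2)*(b - 2)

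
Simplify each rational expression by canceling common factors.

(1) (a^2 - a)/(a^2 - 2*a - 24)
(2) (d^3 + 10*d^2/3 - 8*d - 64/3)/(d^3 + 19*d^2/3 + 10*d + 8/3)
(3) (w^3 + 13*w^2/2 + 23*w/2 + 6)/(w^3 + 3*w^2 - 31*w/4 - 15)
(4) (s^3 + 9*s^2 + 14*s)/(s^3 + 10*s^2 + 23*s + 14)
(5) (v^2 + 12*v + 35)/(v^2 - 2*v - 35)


(1) = (a^2 - a)/(a^2 - 2*a - 24)
(2) = (3*d - 8)/(3*d + 1)
(3) = (2*w + 2)/(2*w - 5)
(4) = s/(s + 1)
(5) = (v + 7)/(v - 7)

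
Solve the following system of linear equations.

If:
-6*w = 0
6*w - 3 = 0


Then:
No Solution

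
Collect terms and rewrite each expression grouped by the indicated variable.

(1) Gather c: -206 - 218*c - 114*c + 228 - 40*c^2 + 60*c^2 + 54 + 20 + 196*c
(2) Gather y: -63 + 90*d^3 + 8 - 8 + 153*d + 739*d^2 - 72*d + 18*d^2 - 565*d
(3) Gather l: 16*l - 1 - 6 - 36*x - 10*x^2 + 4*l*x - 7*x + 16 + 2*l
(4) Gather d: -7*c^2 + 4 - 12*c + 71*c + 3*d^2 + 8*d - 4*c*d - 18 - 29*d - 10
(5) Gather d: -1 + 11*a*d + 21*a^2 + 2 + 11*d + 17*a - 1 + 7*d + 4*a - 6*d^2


(1) = 20*c^2 - 136*c + 96
(2) = 90*d^3 + 757*d^2 - 484*d - 63
(3) = l*(4*x + 18) - 10*x^2 - 43*x + 9
(4) = -7*c^2 + 59*c + 3*d^2 + d*(-4*c - 21) - 24
(5) = 21*a^2 + 21*a - 6*d^2 + d*(11*a + 18)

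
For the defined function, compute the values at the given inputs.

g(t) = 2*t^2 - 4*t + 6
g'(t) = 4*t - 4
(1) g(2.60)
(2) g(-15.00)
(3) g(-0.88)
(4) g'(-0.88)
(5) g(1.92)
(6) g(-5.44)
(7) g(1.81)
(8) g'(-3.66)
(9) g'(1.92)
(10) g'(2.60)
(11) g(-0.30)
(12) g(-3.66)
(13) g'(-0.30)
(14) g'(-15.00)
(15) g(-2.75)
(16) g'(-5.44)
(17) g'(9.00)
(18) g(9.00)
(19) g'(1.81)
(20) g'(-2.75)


(1) = 9.12
(2) = 516.00
(3) = 11.07
(4) = -7.52
(5) = 5.69
(6) = 86.95
(7) = 5.31
(8) = -18.64
(9) = 3.68
(10) = 6.40
(11) = 7.38
(12) = 47.43
(13) = -5.20
(14) = -64.00
(15) = 32.12
(16) = -25.76
(17) = 32.00
(18) = 132.00
(19) = 3.24
(20) = -15.00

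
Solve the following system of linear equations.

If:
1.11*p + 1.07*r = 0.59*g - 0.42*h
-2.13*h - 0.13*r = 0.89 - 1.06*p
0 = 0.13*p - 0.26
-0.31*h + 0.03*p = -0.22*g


Then:
g = 0.71
h = 0.70
p = 2.00
r = -1.96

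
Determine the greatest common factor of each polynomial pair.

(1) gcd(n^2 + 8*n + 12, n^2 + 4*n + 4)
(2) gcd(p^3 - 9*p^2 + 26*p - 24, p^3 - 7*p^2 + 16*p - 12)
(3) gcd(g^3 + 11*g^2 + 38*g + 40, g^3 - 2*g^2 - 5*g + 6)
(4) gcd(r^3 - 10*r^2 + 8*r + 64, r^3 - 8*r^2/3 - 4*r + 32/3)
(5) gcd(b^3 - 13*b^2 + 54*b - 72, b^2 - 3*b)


(1) = n + 2
(2) = gcd((p - 4)*(p - 3)*(p - 2), (p - 3)*(p - 2)^2) = p^2 - 5*p + 6
(3) = g + 2
(4) = gcd((r - 8)*(r - 4)*(r + 2), (r - 8/3)*(r - 2)*(r + 2)) = r + 2
(5) = b - 3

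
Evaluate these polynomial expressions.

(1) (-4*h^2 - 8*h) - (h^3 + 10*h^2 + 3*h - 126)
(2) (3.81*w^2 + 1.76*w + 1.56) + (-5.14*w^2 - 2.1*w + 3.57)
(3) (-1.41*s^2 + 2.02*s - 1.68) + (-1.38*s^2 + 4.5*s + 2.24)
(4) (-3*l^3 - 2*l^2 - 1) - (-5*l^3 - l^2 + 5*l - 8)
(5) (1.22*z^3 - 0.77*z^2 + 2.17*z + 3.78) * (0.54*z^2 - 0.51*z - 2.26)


(1) = -h^3 - 14*h^2 - 11*h + 126
(2) = -1.33*w^2 - 0.34*w + 5.13
(3) = -2.79*s^2 + 6.52*s + 0.56
(4) = 2*l^3 - l^2 - 5*l + 7
(5) = 0.6588*z^5 - 1.038*z^4 - 1.1927*z^3 + 2.6747*z^2 - 6.832*z - 8.5428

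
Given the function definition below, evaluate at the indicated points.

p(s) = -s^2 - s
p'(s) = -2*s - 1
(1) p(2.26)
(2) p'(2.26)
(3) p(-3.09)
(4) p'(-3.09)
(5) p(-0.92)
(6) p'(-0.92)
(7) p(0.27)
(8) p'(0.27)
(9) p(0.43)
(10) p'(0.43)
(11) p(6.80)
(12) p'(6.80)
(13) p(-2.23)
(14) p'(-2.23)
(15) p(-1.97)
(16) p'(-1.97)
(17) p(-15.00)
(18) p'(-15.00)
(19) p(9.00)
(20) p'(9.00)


(1) = -7.37
(2) = -5.52
(3) = -6.46
(4) = 5.18
(5) = 0.07
(6) = 0.84
(7) = -0.34
(8) = -1.54
(9) = -0.61
(10) = -1.86
(11) = -53.04
(12) = -14.60
(13) = -2.74
(14) = 3.46
(15) = -1.91
(16) = 2.94
(17) = -210.00
(18) = 29.00
(19) = -90.00
(20) = -19.00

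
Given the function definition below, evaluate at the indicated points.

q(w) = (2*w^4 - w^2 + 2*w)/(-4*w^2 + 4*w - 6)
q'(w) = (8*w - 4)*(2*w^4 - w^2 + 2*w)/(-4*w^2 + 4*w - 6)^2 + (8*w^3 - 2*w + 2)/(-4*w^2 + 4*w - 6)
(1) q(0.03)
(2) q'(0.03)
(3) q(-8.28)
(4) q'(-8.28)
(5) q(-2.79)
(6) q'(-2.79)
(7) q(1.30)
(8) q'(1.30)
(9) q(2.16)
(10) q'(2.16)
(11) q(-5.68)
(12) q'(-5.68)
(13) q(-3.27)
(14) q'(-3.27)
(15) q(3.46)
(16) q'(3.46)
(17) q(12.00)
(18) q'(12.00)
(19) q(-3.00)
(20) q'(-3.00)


(1) = -0.01
(2) = -0.34
(3) = -29.73
(4) = 7.77
(5) = -2.23
(6) = 2.22
(7) = -0.88
(8) = -1.50
(9) = -2.70
(10) = -2.65
(11) = -12.92
(12) = 5.16
(13) = -3.42
(14) = 2.72
(15) = -7.03
(16) = -3.99
(17) = -77.44
(18) = -12.51
(19) = -2.72
(20) = 2.44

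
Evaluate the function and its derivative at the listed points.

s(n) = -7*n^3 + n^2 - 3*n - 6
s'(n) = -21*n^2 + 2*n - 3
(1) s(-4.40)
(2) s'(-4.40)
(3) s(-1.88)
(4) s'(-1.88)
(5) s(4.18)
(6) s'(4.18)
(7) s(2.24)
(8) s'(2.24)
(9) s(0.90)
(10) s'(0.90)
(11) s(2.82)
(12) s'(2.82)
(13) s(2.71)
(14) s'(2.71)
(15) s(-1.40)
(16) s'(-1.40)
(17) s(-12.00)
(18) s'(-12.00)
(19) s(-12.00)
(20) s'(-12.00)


(1) = 622.85
(2) = -418.36
(3) = 49.69
(4) = -80.98
(5) = -512.31
(6) = -361.56
(7) = -86.38
(8) = -103.89
(9) = -12.99
(10) = -18.21
(11) = -163.49
(12) = -164.36
(13) = -146.10
(14) = -151.81
(15) = 19.37
(16) = -46.96
(17) = 12270.00
(18) = -3051.00
(19) = 12270.00
(20) = -3051.00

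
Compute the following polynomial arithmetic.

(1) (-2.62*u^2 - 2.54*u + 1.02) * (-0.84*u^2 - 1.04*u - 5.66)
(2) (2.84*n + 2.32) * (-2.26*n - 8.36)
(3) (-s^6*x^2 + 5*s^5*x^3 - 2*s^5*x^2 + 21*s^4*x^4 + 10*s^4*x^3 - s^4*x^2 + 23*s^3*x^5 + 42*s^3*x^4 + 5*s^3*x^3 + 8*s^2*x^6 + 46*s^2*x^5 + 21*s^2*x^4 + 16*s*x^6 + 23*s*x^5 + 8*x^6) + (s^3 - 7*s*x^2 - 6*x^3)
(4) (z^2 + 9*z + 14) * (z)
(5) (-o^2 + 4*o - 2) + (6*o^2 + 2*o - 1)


(1) = 2.2008*u^4 + 4.8584*u^3 + 16.614*u^2 + 13.3156*u - 5.7732
(2) = -6.4184*n^2 - 28.9856*n - 19.3952
(3) = -s^6*x^2 + 5*s^5*x^3 - 2*s^5*x^2 + 21*s^4*x^4 + 10*s^4*x^3 - s^4*x^2 + 23*s^3*x^5 + 42*s^3*x^4 + 5*s^3*x^3 + s^3 + 8*s^2*x^6 + 46*s^2*x^5 + 21*s^2*x^4 + 16*s*x^6 + 23*s*x^5 - 7*s*x^2 + 8*x^6 - 6*x^3
(4) = z^3 + 9*z^2 + 14*z
(5) = 5*o^2 + 6*o - 3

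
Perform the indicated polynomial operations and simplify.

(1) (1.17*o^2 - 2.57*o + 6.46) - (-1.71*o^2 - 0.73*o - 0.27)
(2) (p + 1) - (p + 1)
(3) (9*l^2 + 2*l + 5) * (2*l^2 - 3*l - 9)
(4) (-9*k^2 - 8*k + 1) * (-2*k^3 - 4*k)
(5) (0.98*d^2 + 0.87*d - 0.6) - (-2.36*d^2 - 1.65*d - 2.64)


(1) = 2.88*o^2 - 1.84*o + 6.73
(2) = 0
(3) = 18*l^4 - 23*l^3 - 77*l^2 - 33*l - 45
(4) = 18*k^5 + 16*k^4 + 34*k^3 + 32*k^2 - 4*k
(5) = 3.34*d^2 + 2.52*d + 2.04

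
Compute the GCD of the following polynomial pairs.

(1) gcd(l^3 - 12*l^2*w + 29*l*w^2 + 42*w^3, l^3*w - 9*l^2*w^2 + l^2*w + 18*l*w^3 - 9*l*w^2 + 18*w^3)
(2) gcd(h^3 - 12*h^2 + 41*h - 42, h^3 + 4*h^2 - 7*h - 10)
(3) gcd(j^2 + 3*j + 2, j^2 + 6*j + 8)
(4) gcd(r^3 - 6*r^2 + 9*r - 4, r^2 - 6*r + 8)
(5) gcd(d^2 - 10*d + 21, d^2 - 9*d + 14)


(1) = gcd((l - 7*w)*(l - 6*w)*(l + w), (l - 6*w)*(l - 3*w)*(l*w + w)) = -l + 6*w
(2) = h - 2
(3) = j + 2
(4) = gcd((r - 4)*(r - 1)^2, (r - 4)*(r - 2)) = r - 4
(5) = d - 7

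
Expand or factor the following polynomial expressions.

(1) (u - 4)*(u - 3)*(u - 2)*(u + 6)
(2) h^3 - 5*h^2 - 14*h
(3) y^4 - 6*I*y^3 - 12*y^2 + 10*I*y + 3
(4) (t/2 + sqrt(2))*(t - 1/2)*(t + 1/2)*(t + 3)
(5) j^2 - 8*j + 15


(1) = u^4 - 3*u^3 - 28*u^2 + 132*u - 144
(2) = h*(h - 7)*(h + 2)
(3) = (y - 3*I)*(y - I)^3
(4) = t^4/2 + sqrt(2)*t^3 + 3*t^3/2 - t^2/8 + 3*sqrt(2)*t^2 - 3*t/8 - sqrt(2)*t/4 - 3*sqrt(2)/4
(5) = (j - 5)*(j - 3)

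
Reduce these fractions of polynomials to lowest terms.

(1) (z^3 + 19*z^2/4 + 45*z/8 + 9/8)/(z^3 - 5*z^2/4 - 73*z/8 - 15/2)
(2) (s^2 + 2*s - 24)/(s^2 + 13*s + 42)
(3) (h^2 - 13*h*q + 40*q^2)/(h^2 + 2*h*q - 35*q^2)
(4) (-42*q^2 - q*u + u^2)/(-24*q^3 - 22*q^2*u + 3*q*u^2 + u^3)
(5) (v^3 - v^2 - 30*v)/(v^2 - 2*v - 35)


(1) = (4*z^2 + 13*z + 3)/(4*z^2 - 11*z - 20)
(2) = (s - 4)/(s + 7)
(3) = (h - 8*q)/(h + 7*q)
(4) = (7*q - u)/(4*q^2 + 3*q*u - u^2)
(5) = (v^2 - 6*v)/(v - 7)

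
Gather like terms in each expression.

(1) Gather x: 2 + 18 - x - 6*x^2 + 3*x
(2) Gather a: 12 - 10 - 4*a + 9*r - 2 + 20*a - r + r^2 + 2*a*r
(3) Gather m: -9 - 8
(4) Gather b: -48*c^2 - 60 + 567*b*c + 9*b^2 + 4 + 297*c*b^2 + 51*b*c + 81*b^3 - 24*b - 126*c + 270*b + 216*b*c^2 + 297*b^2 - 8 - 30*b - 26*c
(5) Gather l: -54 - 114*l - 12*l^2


(1) = -6*x^2 + 2*x + 20
(2) = a*(2*r + 16) + r^2 + 8*r
(3) = -17
(4) = 81*b^3 + b^2*(297*c + 306) + b*(216*c^2 + 618*c + 216) - 48*c^2 - 152*c - 64
(5) = -12*l^2 - 114*l - 54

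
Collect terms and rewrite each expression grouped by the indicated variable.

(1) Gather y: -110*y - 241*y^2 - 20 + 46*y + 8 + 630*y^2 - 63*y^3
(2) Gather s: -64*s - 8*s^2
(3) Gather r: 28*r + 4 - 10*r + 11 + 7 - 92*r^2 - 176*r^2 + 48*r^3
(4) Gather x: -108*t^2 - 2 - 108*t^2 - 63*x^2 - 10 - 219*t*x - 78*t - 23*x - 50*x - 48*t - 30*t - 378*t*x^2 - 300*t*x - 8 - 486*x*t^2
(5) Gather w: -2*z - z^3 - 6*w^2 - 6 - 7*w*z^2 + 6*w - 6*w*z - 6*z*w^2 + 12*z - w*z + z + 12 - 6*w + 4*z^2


(1) = -63*y^3 + 389*y^2 - 64*y - 12
(2) = -8*s^2 - 64*s
(3) = 48*r^3 - 268*r^2 + 18*r + 22
(4) = -216*t^2 - 156*t + x^2*(-378*t - 63) + x*(-486*t^2 - 519*t - 73) - 20
(5) = w^2*(-6*z - 6) + w*(-7*z^2 - 7*z) - z^3 + 4*z^2 + 11*z + 6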